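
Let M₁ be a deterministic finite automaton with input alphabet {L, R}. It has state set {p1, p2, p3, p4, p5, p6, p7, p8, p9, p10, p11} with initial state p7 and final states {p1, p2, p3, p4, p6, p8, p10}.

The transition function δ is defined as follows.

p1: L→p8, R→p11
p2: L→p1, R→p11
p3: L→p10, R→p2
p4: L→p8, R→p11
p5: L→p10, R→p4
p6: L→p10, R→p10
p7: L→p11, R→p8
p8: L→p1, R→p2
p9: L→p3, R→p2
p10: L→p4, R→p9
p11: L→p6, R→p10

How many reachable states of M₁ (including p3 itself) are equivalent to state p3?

2

States {p5} cannot be reached from the start state, so discard them.
Initial partition by acceptance: {p1,p2,p3,p4,p6,p8,p10} | {p7,p9,p11}.
Refine {p1,p2,p3,p4,p6,p8,p10} on symbol R: members go to different blocks, giving {p1,p2,p4,p10} and {p3,p6,p8}.
Split {p1,p2,p4,p10} by δ(·,L) → {p1,p4} and {p2,p10}.
Refine {p7,p9,p11} on symbol L: members go to different blocks, giving {p9,p11} and {p7}.
Split {p3,p6,p8} by δ(·,L) → {p3,p6} and {p8}.
Stable partition: {p1,p4} | {p9,p11} | {p3,p6} | {p2,p10} | {p7} | {p8} — 6 equivalence classes.
State p3 belongs to the block {p3,p6}, which has 2 states.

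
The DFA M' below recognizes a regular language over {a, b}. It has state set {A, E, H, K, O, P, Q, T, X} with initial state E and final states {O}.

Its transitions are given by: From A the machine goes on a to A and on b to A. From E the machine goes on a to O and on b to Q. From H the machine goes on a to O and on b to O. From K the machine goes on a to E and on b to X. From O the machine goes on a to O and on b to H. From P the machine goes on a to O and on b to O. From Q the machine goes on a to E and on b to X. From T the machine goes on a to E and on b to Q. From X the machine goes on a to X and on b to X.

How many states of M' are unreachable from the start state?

4

No path from E leads to A, K, P, T; the other 5 states are all reachable.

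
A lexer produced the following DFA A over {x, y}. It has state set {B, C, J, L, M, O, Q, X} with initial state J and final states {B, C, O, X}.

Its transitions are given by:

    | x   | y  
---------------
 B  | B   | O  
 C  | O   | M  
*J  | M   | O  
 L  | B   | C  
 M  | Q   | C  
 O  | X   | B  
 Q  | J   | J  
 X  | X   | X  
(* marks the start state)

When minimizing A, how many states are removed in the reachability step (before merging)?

Starting at J and following transitions, the reachable set is {B, C, J, M, O, Q, X}. That leaves L unreachable — 1 in total.

1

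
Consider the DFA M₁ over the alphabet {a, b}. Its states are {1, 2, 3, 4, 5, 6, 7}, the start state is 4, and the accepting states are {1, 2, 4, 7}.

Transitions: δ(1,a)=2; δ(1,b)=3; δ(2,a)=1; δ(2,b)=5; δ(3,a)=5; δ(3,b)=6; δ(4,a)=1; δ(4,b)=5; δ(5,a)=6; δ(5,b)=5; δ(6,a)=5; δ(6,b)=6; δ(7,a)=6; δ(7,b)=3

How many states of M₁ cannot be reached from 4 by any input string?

1

No path from 4 leads to 7; the other 6 states are all reachable.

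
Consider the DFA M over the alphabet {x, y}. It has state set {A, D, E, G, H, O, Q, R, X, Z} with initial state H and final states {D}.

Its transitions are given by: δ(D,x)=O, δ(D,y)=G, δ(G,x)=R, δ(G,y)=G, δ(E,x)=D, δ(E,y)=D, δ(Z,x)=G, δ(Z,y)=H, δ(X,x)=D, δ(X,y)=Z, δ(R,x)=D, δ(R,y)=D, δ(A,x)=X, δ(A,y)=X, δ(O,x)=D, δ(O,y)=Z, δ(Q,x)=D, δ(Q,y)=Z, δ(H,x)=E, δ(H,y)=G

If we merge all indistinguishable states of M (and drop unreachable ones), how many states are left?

First remove the unreachable states {A,Q,X}; 7 states remain.
Initial partition by acceptance: {D} | {E,G,H,O,R,Z}.
Refine {E,G,H,O,R,Z} on symbol x: members go to different blocks, giving {G,H,Z} and {E,O,R}.
Refine {G,H,Z} on symbol x: members go to different blocks, giving {G,H} and {Z}.
Refine {E,O,R} on symbol y: members go to different blocks, giving {E,R} and {O}.
No further refinement is possible. Final partition (5 blocks): {D} | {G,H} | {E,R} | {Z} | {O}.

5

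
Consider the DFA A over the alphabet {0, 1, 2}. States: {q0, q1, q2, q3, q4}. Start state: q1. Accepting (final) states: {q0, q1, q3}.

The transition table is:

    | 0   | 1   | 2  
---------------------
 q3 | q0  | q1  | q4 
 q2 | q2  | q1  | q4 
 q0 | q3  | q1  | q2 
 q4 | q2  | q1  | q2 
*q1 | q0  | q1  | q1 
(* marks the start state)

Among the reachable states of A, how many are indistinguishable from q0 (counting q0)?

2

Start with accepting vs non-accepting: {q0,q1,q3} | {q2,q4}.
Split {q0,q1,q3} by δ(·,2) → {q0,q3} and {q1}.
Stable partition: {q0,q3} | {q2,q4} | {q1} — 3 equivalence classes.
The equivalence class containing q0 is {q0,q3}, of size 2.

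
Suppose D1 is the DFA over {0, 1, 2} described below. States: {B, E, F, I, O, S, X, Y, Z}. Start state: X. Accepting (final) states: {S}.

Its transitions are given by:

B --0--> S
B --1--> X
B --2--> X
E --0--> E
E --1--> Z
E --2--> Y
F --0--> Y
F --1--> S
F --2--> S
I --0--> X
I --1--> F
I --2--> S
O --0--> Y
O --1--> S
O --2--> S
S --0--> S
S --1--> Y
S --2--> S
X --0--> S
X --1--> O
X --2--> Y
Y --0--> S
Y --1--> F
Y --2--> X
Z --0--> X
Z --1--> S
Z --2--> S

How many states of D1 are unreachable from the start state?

4

Starting at X and following transitions, the reachable set is {F, O, S, X, Y}. That leaves B, E, I, Z unreachable — 4 in total.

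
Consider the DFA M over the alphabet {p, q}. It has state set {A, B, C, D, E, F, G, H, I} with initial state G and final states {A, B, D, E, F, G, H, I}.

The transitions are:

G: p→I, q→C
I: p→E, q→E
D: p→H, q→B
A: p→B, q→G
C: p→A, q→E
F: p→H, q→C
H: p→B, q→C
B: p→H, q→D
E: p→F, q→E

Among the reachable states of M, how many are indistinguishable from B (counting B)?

2

Start with accepting vs non-accepting: {A,B,D,E,F,G,H,I} | {C}.
Refine {A,B,D,E,F,G,H,I} on symbol q: members go to different blocks, giving {A,B,D,E,I} and {F,G,H}.
On input p, block {A,B,D,E,I} splits into {B,D,E} and {A,I}.
On input p, block {F,G,H} splits into {F} and {G} and {H}.
Refine {B,D,E} on symbol p: members go to different blocks, giving {B,D} and {E}.
Refine {A,I} on symbol p: members go to different blocks, giving {A} and {I}.
The partition is now stable with 8 blocks: {B,D} | {C} | {F} | {A} | {G} | {H} | {E} | {I}.
State B belongs to the block {B,D}, which has 2 states.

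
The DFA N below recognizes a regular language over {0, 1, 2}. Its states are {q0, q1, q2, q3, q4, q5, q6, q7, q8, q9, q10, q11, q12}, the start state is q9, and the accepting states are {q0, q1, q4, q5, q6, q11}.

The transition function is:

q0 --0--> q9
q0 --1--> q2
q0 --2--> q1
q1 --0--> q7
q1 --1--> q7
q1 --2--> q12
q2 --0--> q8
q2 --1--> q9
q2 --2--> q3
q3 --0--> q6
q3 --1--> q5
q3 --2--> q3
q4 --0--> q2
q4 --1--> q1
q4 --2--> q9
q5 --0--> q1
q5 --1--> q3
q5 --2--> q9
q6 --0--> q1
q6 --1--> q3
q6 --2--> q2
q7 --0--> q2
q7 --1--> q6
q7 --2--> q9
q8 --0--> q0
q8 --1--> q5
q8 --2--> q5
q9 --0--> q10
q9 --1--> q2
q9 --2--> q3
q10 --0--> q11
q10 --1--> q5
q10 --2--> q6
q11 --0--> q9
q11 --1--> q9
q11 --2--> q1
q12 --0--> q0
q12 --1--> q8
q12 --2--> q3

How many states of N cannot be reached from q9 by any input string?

1

BFS from q9 reaches {q0, q1, q2, q3, q5, q6, q7, q8, q9, q10, q11, q12}; the 1 state(s) q4 are never visited.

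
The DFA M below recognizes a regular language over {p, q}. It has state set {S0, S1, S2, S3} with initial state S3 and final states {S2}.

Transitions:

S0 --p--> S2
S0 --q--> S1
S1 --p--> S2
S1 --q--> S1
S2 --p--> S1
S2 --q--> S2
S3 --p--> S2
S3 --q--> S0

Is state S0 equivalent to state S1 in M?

Every state is reachable, so we keep all 4.
P0 = {S2} | {S0,S1,S3}.
Stable partition: {S2} | {S0,S1,S3} — 2 equivalence classes.
S0 and S1 lie in the same block of the stable partition, so they are equivalent — no string distinguishes them.

Yes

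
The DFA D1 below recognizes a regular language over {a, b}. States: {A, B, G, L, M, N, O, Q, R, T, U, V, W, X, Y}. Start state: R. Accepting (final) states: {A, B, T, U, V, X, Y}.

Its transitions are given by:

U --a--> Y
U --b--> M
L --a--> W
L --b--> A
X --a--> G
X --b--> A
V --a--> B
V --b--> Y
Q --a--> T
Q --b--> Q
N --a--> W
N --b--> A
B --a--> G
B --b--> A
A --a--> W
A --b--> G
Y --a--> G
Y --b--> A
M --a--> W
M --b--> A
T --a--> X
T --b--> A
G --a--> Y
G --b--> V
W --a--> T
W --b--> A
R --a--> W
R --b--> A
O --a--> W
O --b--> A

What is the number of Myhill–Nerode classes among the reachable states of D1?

First remove the unreachable states {L,M,N,O,Q,U}; 9 states remain.
Start with accepting vs non-accepting: {A,B,T,V,X,Y} | {G,R,W}.
Split {A,B,T,V,X,Y} by δ(·,a) → {A,B,X,Y} and {T,V}.
On input b, block {A,B,X,Y} splits into {B,X,Y} and {A}.
Refine {G,R,W} on symbol a: members go to different blocks, giving {G} and {W} and {R}.
On input b, block {T,V} splits into {T} and {V}.
Stable partition: {B,X,Y} | {G} | {T} | {A} | {W} | {R} | {V} — 7 equivalence classes.

7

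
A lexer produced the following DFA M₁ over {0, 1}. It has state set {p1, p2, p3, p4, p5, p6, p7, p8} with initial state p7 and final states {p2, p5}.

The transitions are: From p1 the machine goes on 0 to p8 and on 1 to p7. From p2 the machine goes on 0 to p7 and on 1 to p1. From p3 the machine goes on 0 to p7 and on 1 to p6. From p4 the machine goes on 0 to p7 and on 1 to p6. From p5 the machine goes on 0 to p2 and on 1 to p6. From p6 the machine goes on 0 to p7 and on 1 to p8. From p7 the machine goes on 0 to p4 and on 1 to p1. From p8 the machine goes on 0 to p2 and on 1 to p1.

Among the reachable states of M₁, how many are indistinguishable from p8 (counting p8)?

1

States {p3,p5} cannot be reached from the start state, so discard them.
P0 = {p2} | {p1,p4,p6,p7,p8}.
Split {p1,p4,p6,p7,p8} by δ(·,0) → {p1,p4,p6,p7} and {p8}.
On input 0, block {p1,p4,p6,p7} splits into {p4,p6,p7} and {p1}.
On input 1, block {p4,p6,p7} splits into {p4} and {p6} and {p7}.
No further refinement is possible. Final partition (6 blocks): {p2} | {p4} | {p8} | {p1} | {p6} | {p7}.
State p8 belongs to the block {p8}, which has 1 states.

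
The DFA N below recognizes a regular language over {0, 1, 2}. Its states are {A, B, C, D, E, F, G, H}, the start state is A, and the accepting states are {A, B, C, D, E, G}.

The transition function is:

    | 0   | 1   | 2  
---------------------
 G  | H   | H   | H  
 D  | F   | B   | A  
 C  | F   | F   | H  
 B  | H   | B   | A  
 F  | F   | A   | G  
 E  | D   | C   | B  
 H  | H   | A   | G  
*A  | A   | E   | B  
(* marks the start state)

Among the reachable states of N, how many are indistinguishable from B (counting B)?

2

Every state is reachable, so we keep all 8.
Start with accepting vs non-accepting: {A,B,C,D,E,G} | {F,H}.
On input 0, block {A,B,C,D,E,G} splits into {B,C,D,G} and {A,E}.
On input 1, block {B,C,D,G} splits into {B,D} and {C,G}.
On input 0, block {A,E} splits into {A} and {E}.
Stable partition: {B,D} | {F,H} | {A} | {C,G} | {E} — 5 equivalence classes.
The equivalence class containing B is {B,D}, of size 2.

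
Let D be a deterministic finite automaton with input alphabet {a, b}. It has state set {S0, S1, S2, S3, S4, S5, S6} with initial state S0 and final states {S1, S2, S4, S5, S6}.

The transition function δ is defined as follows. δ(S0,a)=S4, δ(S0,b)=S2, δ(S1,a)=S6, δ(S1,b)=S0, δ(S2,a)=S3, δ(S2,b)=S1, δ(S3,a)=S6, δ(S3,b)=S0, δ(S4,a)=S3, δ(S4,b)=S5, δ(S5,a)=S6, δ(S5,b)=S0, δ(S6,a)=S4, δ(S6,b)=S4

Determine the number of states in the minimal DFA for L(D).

5

P0 = {S1,S2,S4,S5,S6} | {S0,S3}.
On input a, block {S1,S2,S4,S5,S6} splits into {S1,S5,S6} and {S2,S4}.
Refine {S1,S5,S6} on symbol a: members go to different blocks, giving {S1,S5} and {S6}.
On input a, block {S0,S3} splits into {S0} and {S3}.
No further refinement is possible. Final partition (5 blocks): {S1,S5} | {S0} | {S2,S4} | {S6} | {S3}.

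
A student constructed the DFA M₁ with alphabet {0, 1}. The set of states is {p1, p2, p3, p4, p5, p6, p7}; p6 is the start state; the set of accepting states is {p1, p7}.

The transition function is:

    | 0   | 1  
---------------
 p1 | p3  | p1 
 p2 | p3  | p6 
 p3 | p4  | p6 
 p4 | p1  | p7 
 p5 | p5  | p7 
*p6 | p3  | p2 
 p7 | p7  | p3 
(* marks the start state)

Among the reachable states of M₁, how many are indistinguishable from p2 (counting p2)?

2

First remove the unreachable states {p5}; 6 states remain.
Initial partition by acceptance: {p1,p7} | {p2,p3,p4,p6}.
On input 0, block {p1,p7} splits into {p1} and {p7}.
Refine {p2,p3,p4,p6} on symbol 0: members go to different blocks, giving {p2,p3,p6} and {p4}.
Split {p2,p3,p6} by δ(·,0) → {p2,p6} and {p3}.
The partition is now stable with 5 blocks: {p1} | {p2,p6} | {p7} | {p4} | {p3}.
State p2 belongs to the block {p2,p6}, which has 2 states.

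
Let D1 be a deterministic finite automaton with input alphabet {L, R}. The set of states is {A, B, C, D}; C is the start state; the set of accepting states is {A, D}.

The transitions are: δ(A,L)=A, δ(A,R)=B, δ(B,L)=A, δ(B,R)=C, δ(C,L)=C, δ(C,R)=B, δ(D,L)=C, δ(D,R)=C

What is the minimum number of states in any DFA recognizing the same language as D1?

3

Reachable states from the start: {A,B,C}. Unreachable: {D} — drop them.
P0 = {A} | {B,C}.
On input L, block {B,C} splits into {B} and {C}.
Stable partition: {A} | {B} | {C} — 3 equivalence classes.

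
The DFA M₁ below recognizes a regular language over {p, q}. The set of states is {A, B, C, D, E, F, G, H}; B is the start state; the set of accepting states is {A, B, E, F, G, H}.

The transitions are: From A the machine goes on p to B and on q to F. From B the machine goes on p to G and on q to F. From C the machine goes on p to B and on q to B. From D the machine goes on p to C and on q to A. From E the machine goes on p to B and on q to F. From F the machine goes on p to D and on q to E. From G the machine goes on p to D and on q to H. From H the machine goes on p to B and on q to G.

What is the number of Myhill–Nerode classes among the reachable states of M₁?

P0 = {A,B,E,F,G,H} | {C,D}.
Split {A,B,E,F,G,H} by δ(·,p) → {A,B,E,H} and {F,G}.
Refine {A,B,E,H} on symbol p: members go to different blocks, giving {A,E,H} and {B}.
On input p, block {C,D} splits into {C} and {D}.
The partition is now stable with 5 blocks: {A,E,H} | {C} | {F,G} | {B} | {D}.

5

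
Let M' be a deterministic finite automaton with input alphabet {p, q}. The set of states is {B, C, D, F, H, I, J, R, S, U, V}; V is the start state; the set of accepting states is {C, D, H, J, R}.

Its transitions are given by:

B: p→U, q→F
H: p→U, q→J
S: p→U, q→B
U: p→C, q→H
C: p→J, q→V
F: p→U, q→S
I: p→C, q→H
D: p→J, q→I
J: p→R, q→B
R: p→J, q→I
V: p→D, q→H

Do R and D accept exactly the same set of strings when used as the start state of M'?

Yes

Every state is reachable, so we keep all 11.
Start with accepting vs non-accepting: {C,D,H,J,R} | {B,F,I,S,U,V}.
Split {C,D,H,J,R} by δ(·,p) → {C,D,J,R} and {H}.
Refine {B,F,I,S,U,V} on symbol p: members go to different blocks, giving {B,F,S} and {I,U,V}.
Split {C,D,J,R} by δ(·,q) → {C,D,R} and {J}.
No further refinement is possible. Final partition (5 blocks): {C,D,R} | {B,F,S} | {H} | {I,U,V} | {J}.
R and D lie in the same block of the stable partition, so they are equivalent — no string distinguishes them.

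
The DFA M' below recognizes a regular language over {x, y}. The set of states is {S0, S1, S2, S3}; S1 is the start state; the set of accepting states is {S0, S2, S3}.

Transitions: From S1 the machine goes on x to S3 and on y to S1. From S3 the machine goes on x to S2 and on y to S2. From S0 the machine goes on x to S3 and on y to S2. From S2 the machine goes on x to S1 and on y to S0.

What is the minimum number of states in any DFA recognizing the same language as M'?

All states are reachable from the start state.
Initial partition by acceptance: {S0,S2,S3} | {S1}.
Split {S0,S2,S3} by δ(·,x) → {S0,S3} and {S2}.
Refine {S0,S3} on symbol x: members go to different blocks, giving {S0} and {S3}.
The partition is now stable with 4 blocks: {S0} | {S1} | {S2} | {S3}.

4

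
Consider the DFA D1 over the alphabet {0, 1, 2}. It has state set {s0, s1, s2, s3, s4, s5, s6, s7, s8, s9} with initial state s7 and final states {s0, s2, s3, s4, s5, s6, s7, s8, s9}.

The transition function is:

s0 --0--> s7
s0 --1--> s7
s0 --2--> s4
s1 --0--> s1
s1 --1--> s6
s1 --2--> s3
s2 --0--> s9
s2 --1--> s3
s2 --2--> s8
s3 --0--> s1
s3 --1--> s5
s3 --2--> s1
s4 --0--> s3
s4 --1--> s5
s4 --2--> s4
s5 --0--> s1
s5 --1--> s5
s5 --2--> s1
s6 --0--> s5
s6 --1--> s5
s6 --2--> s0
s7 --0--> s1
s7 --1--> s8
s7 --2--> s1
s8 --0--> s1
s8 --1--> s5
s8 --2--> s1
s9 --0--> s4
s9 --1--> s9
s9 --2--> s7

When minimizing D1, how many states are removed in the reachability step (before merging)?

2

No path from s7 leads to s2, s9; the other 8 states are all reachable.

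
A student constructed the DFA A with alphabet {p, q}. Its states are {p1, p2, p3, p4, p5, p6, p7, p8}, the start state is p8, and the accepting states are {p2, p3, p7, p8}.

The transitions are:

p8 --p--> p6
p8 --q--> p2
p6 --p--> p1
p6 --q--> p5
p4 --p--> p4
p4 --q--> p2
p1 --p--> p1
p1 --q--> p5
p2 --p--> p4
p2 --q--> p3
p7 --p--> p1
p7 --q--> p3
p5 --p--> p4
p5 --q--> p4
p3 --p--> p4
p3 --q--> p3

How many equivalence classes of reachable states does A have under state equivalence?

5

First remove the unreachable states {p7}; 7 states remain.
Initial partition by acceptance: {p2,p3,p8} | {p1,p4,p5,p6}.
Split {p1,p4,p5,p6} by δ(·,q) → {p1,p5,p6} and {p4}.
On input p, block {p2,p3,p8} splits into {p2,p3} and {p8}.
Split {p1,p5,p6} by δ(·,p) → {p1,p6} and {p5}.
The partition is now stable with 5 blocks: {p2,p3} | {p1,p6} | {p4} | {p8} | {p5}.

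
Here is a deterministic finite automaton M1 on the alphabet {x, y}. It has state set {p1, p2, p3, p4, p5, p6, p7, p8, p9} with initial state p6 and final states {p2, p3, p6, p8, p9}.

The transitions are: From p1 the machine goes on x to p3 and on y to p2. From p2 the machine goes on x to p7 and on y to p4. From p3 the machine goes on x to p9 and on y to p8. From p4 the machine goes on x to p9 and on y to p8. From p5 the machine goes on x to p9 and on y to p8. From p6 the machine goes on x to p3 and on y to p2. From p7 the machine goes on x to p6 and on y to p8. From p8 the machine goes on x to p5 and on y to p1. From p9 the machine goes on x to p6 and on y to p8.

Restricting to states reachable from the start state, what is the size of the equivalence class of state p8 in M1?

2

All states are reachable from the start state.
Start with accepting vs non-accepting: {p2,p3,p6,p8,p9} | {p1,p4,p5,p7}.
On input x, block {p2,p3,p6,p8,p9} splits into {p3,p6,p9} and {p2,p8}.
Stable partition: {p3,p6,p9} | {p1,p4,p5,p7} | {p2,p8} — 3 equivalence classes.
State p8 belongs to the block {p2,p8}, which has 2 states.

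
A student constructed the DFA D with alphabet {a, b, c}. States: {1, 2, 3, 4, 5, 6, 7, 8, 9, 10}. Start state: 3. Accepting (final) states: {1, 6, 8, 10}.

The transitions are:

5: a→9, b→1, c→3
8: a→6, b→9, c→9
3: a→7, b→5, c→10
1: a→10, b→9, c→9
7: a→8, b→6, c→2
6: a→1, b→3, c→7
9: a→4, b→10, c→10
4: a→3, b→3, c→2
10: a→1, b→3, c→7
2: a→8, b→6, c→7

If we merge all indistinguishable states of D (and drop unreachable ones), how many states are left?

7

Every state is reachable, so we keep all 10.
P0 = {1,6,8,10} | {2,3,4,5,7,9}.
Split {2,3,4,5,7,9} by δ(·,a) → {3,4,5,9} and {2,7}.
Refine {1,6,8,10} on symbol c: members go to different blocks, giving {1,8} and {6,10}.
Split {3,4,5,9} by δ(·,a) → {4,5,9} and {3}.
On input a, block {4,5,9} splits into {5,9} and {4}.
Refine {5,9} on symbol a: members go to different blocks, giving {5} and {9}.
Stable partition: {1,8} | {5} | {2,7} | {6,10} | {3} | {4} | {9} — 7 equivalence classes.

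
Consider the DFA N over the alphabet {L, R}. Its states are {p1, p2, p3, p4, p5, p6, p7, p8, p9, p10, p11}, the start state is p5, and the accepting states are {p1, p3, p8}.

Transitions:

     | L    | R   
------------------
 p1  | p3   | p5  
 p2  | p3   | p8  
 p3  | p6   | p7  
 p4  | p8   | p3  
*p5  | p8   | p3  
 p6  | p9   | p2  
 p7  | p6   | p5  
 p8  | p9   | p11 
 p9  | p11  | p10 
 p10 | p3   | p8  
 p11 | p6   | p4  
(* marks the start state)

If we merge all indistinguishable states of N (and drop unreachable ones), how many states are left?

Reachable states from the start: {p2,p3,p4,p5,p6,p7,p8,p9,p10,p11}. Unreachable: {p1} — drop them.
P0 = {p3,p8} | {p2,p4,p5,p6,p7,p9,p10,p11}.
On input L, block {p2,p4,p5,p6,p7,p9,p10,p11} splits into {p2,p4,p5,p10} and {p6,p7,p9,p11}.
The partition is now stable with 3 blocks: {p3,p8} | {p2,p4,p5,p10} | {p6,p7,p9,p11}.

3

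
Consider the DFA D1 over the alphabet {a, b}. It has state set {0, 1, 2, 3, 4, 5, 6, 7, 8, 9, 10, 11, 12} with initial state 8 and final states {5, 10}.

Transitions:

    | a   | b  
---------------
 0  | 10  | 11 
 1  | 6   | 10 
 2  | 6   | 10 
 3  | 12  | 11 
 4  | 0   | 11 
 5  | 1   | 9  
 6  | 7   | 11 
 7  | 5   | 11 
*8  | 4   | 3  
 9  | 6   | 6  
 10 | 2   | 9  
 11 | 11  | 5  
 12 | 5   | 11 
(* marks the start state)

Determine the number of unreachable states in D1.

0

Every one of the 13 states is reachable from 8.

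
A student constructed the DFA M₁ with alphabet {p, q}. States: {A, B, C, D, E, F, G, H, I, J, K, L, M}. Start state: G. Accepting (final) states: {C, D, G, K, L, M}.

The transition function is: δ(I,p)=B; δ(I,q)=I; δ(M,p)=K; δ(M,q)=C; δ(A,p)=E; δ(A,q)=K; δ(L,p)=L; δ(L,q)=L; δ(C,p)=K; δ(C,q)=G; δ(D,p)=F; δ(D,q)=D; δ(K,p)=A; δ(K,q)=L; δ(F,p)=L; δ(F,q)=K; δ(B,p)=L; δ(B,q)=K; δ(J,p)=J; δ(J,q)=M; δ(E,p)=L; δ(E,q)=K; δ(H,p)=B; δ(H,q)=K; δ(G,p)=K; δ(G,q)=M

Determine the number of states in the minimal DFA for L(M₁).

States {B,D,F,H,I,J} cannot be reached from the start state, so discard them.
P0 = {C,G,K,L,M} | {A,E}.
On input p, block {C,G,K,L,M} splits into {C,G,L,M} and {K}.
On input p, block {C,G,L,M} splits into {C,G,M} and {L}.
Split {A,E} by δ(·,p) → {A} and {E}.
The partition is now stable with 5 blocks: {C,G,M} | {A} | {K} | {L} | {E}.

5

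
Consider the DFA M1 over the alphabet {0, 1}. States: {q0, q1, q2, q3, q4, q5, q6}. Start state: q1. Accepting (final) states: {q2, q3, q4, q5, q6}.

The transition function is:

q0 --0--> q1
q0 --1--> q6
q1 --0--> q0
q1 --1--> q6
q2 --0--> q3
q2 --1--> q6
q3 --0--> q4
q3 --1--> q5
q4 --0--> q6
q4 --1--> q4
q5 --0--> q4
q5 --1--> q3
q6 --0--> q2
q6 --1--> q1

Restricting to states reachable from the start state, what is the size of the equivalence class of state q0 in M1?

2

Every state is reachable, so we keep all 7.
Start with accepting vs non-accepting: {q2,q3,q4,q5,q6} | {q0,q1}.
Split {q2,q3,q4,q5,q6} by δ(·,1) → {q2,q3,q4,q5} and {q6}.
Split {q2,q3,q4,q5} by δ(·,0) → {q2,q3,q5} and {q4}.
On input 0, block {q2,q3,q5} splits into {q3,q5} and {q2}.
Stable partition: {q3,q5} | {q0,q1} | {q6} | {q4} | {q2} — 5 equivalence classes.
State q0 belongs to the block {q0,q1}, which has 2 states.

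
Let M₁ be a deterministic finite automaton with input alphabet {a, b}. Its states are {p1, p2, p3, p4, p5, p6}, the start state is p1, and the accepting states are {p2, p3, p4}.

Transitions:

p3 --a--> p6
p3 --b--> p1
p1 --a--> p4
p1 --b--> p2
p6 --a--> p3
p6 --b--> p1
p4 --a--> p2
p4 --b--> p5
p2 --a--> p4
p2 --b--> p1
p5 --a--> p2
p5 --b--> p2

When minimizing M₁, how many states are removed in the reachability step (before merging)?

No path from p1 leads to p3, p6; the other 4 states are all reachable.

2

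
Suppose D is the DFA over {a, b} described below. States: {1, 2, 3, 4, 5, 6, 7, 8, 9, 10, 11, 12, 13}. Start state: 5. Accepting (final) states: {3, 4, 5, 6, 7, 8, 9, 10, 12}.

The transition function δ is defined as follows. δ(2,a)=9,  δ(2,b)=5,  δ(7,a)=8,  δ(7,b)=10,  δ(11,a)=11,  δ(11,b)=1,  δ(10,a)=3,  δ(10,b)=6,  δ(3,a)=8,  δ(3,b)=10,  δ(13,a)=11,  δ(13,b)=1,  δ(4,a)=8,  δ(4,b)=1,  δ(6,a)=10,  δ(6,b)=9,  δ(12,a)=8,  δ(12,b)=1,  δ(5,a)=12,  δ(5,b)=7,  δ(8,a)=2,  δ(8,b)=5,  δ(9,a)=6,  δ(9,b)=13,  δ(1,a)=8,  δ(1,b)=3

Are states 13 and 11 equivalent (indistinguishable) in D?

States {4} cannot be reached from the start state, so discard them.
P0 = {3,5,6,7,8,9,10,12} | {1,2,11,13}.
Split {3,5,6,7,8,9,10,12} by δ(·,a) → {3,5,6,7,9,10,12} and {8}.
Refine {3,5,6,7,9,10,12} on symbol a: members go to different blocks, giving {5,6,9,10} and {3,7,12}.
Split {5,6,9,10} by δ(·,a) → {5,10} and {6,9}.
Refine {5,10} on symbol b: members go to different blocks, giving {5} and {10}.
Split {1,2,11,13} by δ(·,a) → {11,13} and {1} and {2}.
On input b, block {3,7,12} splits into {3,7} and {12}.
Split {6,9} by δ(·,a) → {6} and {9}.
The partition is now stable with 10 blocks: {5} | {11,13} | {8} | {3,7} | {6} | {10} | {1} | {2} | {12} | {9}.
13 and 11 lie in the same block of the stable partition, so they are equivalent — no string distinguishes them.

Yes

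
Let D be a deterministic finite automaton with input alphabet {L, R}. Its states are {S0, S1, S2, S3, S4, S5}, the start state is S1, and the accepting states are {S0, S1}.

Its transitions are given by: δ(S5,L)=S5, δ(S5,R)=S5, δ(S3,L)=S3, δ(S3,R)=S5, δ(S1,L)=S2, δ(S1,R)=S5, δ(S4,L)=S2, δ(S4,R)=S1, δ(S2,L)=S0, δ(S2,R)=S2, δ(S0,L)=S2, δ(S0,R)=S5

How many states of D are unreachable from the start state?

Starting at S1 and following transitions, the reachable set is {S0, S1, S2, S5}. That leaves S3, S4 unreachable — 2 in total.

2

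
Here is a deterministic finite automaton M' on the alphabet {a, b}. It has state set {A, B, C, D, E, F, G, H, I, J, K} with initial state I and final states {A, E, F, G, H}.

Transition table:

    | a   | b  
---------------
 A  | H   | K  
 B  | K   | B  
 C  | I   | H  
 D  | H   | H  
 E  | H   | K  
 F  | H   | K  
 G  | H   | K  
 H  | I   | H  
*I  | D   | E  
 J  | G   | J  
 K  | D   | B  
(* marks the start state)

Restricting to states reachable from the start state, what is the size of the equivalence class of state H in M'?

First remove the unreachable states {A,C,F,G,J}; 6 states remain.
Start with accepting vs non-accepting: {E,H} | {B,D,I,K}.
On input a, block {E,H} splits into {E} and {H}.
Refine {B,D,I,K} on symbol a: members go to different blocks, giving {B,I,K} and {D}.
Split {B,I,K} by δ(·,a) → {I,K} and {B}.
Refine {I,K} on symbol b: members go to different blocks, giving {I} and {K}.
No further refinement is possible. Final partition (6 blocks): {E} | {I} | {H} | {D} | {B} | {K}.
State H belongs to the block {H}, which has 1 states.

1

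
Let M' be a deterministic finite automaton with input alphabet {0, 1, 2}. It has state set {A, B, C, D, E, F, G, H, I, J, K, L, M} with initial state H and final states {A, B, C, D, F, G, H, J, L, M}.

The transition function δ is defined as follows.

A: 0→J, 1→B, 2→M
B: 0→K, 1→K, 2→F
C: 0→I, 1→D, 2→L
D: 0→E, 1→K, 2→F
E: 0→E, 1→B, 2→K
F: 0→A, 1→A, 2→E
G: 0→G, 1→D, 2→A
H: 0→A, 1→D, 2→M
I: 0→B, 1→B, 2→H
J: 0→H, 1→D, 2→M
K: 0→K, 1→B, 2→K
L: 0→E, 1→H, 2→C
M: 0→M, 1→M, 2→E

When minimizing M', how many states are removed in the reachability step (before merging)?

4

No path from H leads to C, G, I, L; the other 9 states are all reachable.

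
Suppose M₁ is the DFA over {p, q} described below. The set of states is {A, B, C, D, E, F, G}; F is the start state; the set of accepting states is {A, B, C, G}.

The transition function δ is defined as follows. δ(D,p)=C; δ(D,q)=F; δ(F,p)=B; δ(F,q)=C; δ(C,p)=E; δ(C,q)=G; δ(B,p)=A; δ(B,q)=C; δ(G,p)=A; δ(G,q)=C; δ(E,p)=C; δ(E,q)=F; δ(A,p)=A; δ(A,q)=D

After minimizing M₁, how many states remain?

5

All states are reachable from the start state.
P0 = {A,B,C,G} | {D,E,F}.
Split {A,B,C,G} by δ(·,p) → {A,B,G} and {C}.
Split {A,B,G} by δ(·,q) → {B,G} and {A}.
Split {D,E,F} by δ(·,p) → {D,E} and {F}.
Stable partition: {B,G} | {D,E} | {C} | {A} | {F} — 5 equivalence classes.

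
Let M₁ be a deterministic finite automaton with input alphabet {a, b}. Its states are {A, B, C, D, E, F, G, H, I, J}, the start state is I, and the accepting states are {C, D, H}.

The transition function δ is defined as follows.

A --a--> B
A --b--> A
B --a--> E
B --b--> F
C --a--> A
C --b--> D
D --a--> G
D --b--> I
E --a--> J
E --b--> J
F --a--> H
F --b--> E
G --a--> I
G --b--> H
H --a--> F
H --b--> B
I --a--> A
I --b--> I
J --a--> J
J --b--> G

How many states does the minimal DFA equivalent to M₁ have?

8

States {C,D} cannot be reached from the start state, so discard them.
P0 = {H} | {A,B,E,F,G,I,J}.
Split {A,B,E,F,G,I,J} by δ(·,a) → {A,B,E,G,I,J} and {F}.
Refine {A,B,E,G,I,J} on symbol b: members go to different blocks, giving {A,E,I,J} and {B} and {G}.
On input a, block {A,E,I,J} splits into {E,I,J} and {A}.
Split {E,I,J} by δ(·,a) → {E,J} and {I}.
Split {E,J} by δ(·,b) → {E} and {J}.
The partition is now stable with 8 blocks: {H} | {E} | {F} | {B} | {G} | {A} | {I} | {J}.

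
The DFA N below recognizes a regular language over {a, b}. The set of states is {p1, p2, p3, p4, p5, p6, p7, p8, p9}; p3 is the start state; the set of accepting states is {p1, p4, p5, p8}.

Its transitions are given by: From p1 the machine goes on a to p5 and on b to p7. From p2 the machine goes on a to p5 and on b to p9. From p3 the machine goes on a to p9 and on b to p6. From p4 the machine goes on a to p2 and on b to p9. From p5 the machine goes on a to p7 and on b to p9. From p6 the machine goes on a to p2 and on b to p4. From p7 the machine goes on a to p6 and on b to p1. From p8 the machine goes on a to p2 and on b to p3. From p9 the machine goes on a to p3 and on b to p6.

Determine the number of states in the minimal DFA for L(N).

7

First remove the unreachable states {p8}; 8 states remain.
P0 = {p1,p4,p5} | {p2,p3,p6,p7,p9}.
Split {p1,p4,p5} by δ(·,a) → {p4,p5} and {p1}.
Split {p2,p3,p6,p7,p9} by δ(·,a) → {p3,p6,p7,p9} and {p2}.
Split {p4,p5} by δ(·,a) → {p4} and {p5}.
Split {p3,p6,p7,p9} by δ(·,a) → {p3,p7,p9} and {p6}.
Refine {p3,p7,p9} on symbol a: members go to different blocks, giving {p3,p9} and {p7}.
No further refinement is possible. Final partition (7 blocks): {p4} | {p3,p9} | {p1} | {p2} | {p5} | {p6} | {p7}.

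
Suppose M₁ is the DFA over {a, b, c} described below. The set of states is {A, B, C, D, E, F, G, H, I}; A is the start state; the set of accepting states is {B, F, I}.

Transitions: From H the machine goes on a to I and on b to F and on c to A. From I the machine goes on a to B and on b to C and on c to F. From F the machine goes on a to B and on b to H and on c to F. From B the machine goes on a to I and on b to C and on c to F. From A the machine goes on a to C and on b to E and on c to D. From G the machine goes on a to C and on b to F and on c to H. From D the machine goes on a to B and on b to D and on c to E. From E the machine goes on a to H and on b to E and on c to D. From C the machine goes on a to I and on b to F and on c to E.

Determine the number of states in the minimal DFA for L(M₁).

States {G} cannot be reached from the start state, so discard them.
Start with accepting vs non-accepting: {B,F,I} | {A,C,D,E,H}.
Refine {A,C,D,E,H} on symbol a: members go to different blocks, giving {C,D,H} and {A,E}.
Split {C,D,H} by δ(·,b) → {C,H} and {D}.
No further refinement is possible. Final partition (4 blocks): {B,F,I} | {C,H} | {A,E} | {D}.

4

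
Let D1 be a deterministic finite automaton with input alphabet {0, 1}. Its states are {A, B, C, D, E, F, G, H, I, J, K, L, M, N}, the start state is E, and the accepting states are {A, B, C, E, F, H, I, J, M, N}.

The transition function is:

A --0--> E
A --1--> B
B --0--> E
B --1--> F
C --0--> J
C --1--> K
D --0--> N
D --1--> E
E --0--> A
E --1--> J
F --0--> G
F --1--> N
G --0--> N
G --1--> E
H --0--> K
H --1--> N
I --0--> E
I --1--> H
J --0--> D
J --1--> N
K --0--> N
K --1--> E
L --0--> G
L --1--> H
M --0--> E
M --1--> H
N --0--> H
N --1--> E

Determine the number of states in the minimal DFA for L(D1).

6

First remove the unreachable states {C,I,L,M}; 10 states remain.
Initial partition by acceptance: {A,B,E,F,H,J,N} | {D,G,K}.
Refine {A,B,E,F,H,J,N} on symbol 0: members go to different blocks, giving {A,B,E,N} and {F,H,J}.
On input 0, block {A,B,E,N} splits into {A,B,E} and {N}.
Refine {A,B,E} on symbol 1: members go to different blocks, giving {B,E} and {A}.
Split {B,E} by δ(·,0) → {B} and {E}.
The partition is now stable with 6 blocks: {B} | {D,G,K} | {F,H,J} | {N} | {A} | {E}.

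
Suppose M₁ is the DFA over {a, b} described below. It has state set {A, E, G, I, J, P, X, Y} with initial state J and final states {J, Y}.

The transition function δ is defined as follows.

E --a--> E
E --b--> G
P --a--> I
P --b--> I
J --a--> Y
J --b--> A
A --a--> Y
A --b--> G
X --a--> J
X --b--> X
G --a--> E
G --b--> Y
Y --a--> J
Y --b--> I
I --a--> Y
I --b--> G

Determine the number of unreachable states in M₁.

2

BFS from J reaches {A, E, G, I, J, Y}; the 2 state(s) P, X are never visited.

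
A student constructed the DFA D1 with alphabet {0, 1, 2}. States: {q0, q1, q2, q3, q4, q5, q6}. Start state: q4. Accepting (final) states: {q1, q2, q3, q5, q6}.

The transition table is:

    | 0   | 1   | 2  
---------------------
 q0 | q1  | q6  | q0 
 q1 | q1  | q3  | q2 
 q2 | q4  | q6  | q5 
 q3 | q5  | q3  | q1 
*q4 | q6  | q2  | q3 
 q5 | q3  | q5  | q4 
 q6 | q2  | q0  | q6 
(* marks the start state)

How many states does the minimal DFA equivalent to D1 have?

7

Every state is reachable, so we keep all 7.
Start with accepting vs non-accepting: {q1,q2,q3,q5,q6} | {q0,q4}.
On input 0, block {q1,q2,q3,q5,q6} splits into {q1,q3,q5,q6} and {q2}.
Split {q1,q3,q5,q6} by δ(·,0) → {q1,q3,q5} and {q6}.
Split {q1,q3,q5} by δ(·,2) → {q1} and {q3} and {q5}.
Split {q0,q4} by δ(·,0) → {q0} and {q4}.
No further refinement is possible. Final partition (7 blocks): {q1} | {q0} | {q2} | {q6} | {q3} | {q5} | {q4}.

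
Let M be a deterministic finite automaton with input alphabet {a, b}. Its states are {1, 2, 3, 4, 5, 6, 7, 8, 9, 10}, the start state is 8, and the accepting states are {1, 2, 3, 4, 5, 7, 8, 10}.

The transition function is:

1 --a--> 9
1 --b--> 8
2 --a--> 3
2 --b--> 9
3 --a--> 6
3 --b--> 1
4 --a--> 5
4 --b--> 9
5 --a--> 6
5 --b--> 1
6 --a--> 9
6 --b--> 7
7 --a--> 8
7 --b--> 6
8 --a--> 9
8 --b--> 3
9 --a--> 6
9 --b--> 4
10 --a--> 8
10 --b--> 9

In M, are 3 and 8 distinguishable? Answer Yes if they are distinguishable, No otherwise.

Reachable states from the start: {1,3,4,5,6,7,8,9}. Unreachable: {2,10} — drop them.
P0 = {1,3,4,5,7,8} | {6,9}.
On input a, block {1,3,4,5,7,8} splits into {1,3,5,8} and {4,7}.
Stable partition: {1,3,5,8} | {6,9} | {4,7} — 3 equivalence classes.
3 and 8 lie in the same block of the stable partition, so they are equivalent — no string distinguishes them.

No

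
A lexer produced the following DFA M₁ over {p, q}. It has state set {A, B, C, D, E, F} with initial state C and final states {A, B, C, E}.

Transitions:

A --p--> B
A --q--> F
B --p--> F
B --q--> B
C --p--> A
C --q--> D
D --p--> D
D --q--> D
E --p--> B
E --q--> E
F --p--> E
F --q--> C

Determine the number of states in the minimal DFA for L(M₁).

6

Every state is reachable, so we keep all 6.
Start with accepting vs non-accepting: {A,B,C,E} | {D,F}.
Split {A,B,C,E} by δ(·,p) → {A,C,E} and {B}.
On input p, block {A,C,E} splits into {A,E} and {C}.
On input q, block {A,E} splits into {A} and {E}.
On input p, block {D,F} splits into {D} and {F}.
No further refinement is possible. Final partition (6 blocks): {A} | {D} | {B} | {C} | {E} | {F}.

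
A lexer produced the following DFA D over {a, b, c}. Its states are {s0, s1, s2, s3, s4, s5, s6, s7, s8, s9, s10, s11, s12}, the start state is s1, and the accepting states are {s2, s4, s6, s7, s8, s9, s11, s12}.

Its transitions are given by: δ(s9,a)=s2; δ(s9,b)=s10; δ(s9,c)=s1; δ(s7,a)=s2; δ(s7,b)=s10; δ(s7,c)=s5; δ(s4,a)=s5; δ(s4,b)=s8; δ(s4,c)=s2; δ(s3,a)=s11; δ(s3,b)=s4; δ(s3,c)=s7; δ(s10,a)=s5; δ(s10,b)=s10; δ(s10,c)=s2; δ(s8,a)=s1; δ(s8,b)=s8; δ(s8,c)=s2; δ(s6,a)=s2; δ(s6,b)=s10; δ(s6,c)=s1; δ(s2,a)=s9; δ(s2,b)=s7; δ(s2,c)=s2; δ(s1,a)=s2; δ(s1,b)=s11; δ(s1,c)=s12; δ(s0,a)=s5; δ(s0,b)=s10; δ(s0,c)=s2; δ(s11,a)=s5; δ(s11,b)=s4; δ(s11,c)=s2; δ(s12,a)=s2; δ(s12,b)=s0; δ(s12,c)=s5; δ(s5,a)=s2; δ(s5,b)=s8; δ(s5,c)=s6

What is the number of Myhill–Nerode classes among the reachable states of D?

Reachable states from the start: {s0,s1,s2,s4,s5,s6,s7,s8,s9,s10,s11,s12}. Unreachable: {s3} — drop them.
P0 = {s2,s4,s6,s7,s8,s9,s11,s12} | {s0,s1,s5,s10}.
Split {s2,s4,s6,s7,s8,s9,s11,s12} by δ(·,a) → {s2,s6,s7,s9,s12} and {s4,s8,s11}.
Refine {s2,s6,s7,s9,s12} on symbol b: members go to different blocks, giving {s6,s7,s9,s12} and {s2}.
Refine {s0,s1,s5,s10} on symbol a: members go to different blocks, giving {s0,s10} and {s1,s5}.
The partition is now stable with 5 blocks: {s6,s7,s9,s12} | {s0,s10} | {s4,s8,s11} | {s2} | {s1,s5}.

5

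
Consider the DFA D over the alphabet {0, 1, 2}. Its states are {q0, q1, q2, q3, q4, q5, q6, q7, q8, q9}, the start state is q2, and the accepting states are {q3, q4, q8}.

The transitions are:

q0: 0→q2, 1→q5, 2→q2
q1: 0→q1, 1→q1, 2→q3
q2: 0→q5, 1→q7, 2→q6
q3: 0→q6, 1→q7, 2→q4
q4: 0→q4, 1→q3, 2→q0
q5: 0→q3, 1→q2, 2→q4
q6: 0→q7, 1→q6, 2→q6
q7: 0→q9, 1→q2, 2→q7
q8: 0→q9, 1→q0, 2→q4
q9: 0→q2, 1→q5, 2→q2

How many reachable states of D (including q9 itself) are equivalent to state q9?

Reachable states from the start: {q0,q2,q3,q4,q5,q6,q7,q9}. Unreachable: {q1,q8} — drop them.
Start with accepting vs non-accepting: {q3,q4} | {q0,q2,q5,q6,q7,q9}.
Split {q3,q4} by δ(·,0) → {q3} and {q4}.
Refine {q0,q2,q5,q6,q7,q9} on symbol 0: members go to different blocks, giving {q0,q2,q6,q7,q9} and {q5}.
Split {q0,q2,q6,q7,q9} by δ(·,0) → {q0,q6,q7,q9} and {q2}.
Refine {q0,q6,q7,q9} on symbol 0: members go to different blocks, giving {q0,q9} and {q6,q7}.
Refine {q6,q7} on symbol 0: members go to different blocks, giving {q6} and {q7}.
The partition is now stable with 7 blocks: {q3} | {q0,q9} | {q4} | {q5} | {q2} | {q6} | {q7}.
The equivalence class containing q9 is {q0,q9}, of size 2.

2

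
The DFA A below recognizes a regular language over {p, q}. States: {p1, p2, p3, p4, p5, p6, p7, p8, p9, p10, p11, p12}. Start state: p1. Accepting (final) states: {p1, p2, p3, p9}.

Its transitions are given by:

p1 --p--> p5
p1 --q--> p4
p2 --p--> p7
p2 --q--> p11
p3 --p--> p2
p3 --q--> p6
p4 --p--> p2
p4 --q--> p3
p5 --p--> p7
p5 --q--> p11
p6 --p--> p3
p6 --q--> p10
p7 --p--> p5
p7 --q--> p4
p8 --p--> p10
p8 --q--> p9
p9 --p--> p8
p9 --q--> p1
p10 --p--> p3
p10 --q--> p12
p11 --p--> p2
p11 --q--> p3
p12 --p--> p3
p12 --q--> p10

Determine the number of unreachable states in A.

Starting at p1 and following transitions, the reachable set is {p1, p2, p3, p4, p5, p6, p7, p10, p11, p12}. That leaves p8, p9 unreachable — 2 in total.

2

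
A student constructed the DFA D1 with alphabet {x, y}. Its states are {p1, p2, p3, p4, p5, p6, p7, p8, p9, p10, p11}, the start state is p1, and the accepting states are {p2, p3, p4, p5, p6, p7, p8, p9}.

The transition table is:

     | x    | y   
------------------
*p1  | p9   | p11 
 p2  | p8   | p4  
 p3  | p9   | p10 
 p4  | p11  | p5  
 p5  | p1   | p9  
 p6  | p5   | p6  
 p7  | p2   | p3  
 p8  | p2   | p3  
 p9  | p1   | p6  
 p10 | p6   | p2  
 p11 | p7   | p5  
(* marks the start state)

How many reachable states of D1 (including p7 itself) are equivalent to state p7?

2

All states are reachable from the start state.
Start with accepting vs non-accepting: {p2,p3,p4,p5,p6,p7,p8,p9} | {p1,p10,p11}.
Split {p2,p3,p4,p5,p6,p7,p8,p9} by δ(·,x) → {p2,p3,p6,p7,p8} and {p4,p5,p9}.
Refine {p2,p3,p6,p7,p8} on symbol x: members go to different blocks, giving {p2,p7,p8} and {p3,p6}.
Refine {p2,p7,p8} on symbol y: members go to different blocks, giving {p7,p8} and {p2}.
On input x, block {p1,p10,p11} splits into {p1} and {p10} and {p11}.
Split {p4,p5,p9} by δ(·,x) → {p5,p9} and {p4}.
Refine {p5,p9} on symbol y: members go to different blocks, giving {p5} and {p9}.
On input x, block {p3,p6} splits into {p3} and {p6}.
The partition is now stable with 10 blocks: {p7,p8} | {p1} | {p5} | {p3} | {p2} | {p10} | {p11} | {p4} | {p9} | {p6}.
The equivalence class containing p7 is {p7,p8}, of size 2.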